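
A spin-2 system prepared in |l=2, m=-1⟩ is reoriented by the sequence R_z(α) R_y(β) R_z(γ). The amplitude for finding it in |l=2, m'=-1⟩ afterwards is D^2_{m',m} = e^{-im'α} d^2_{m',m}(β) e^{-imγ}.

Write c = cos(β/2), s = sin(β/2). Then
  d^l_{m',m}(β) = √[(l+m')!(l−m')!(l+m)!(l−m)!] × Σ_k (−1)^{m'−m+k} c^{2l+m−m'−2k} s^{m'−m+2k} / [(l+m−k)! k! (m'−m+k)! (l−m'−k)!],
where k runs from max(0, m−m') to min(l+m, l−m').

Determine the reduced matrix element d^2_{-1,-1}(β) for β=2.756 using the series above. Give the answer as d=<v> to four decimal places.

d^2_{-1,-1}(β=2.7560) via the finite sum:
c=cos(2.756000/2)=0.191604, s=sin(2.756000/2)=0.981472; N=√[1·6·1·6]=6.000000
The bounds max(0,m−m')=0 and min(l+m,l−m')=1 give 2 terms
  k=0: (−1)^0·6.0000/(6)·0.1916^4·0.9815^0 = +0.001348
  k=1: (−1)^1·6.0000/(2)·0.1916^2·0.9815^2 = -0.106093
d^2_{-1,-1}(2.7560) = +0.001348 -0.106093 = -0.104745

d=-0.1047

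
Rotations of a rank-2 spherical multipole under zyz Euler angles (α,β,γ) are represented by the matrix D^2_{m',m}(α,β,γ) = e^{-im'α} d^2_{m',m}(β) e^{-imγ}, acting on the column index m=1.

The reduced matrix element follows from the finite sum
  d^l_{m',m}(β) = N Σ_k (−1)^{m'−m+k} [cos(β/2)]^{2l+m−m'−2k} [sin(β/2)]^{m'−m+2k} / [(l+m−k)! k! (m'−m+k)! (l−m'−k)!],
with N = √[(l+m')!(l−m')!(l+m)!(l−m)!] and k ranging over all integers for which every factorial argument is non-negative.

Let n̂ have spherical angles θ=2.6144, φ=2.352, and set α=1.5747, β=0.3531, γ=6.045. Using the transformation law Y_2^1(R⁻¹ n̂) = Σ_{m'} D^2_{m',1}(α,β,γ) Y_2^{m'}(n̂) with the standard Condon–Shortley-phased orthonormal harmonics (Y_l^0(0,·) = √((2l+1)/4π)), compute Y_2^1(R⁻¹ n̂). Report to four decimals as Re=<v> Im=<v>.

Need the full column D^2_{m',1} for m'=−2..2 at α=1.5747, β=0.3531, γ=6.0450.
cos(β/2)=0.984455, sin(β/2)=0.175634
d^2_{-2,1}: single k=3 term ⇒ +0.010667;  D = -0.010346-0.002598i
d^2_{-1,1}: k∈[2..3] ⇒ +0.089687 -0.000952 = +0.088736;  D = -0.021273+0.086148i
d^2_{0,1}: k∈[1..2] ⇒ +0.410462 -0.013065 = +0.397397;  D = +0.386178+0.093762i
d^2_{1,1}: k∈[0..1] ⇒ +0.939257 -0.089687 = +0.849569;  D = +0.197223-0.826360i
d^2_{2,1}: single k=0 term ⇒ -0.335141;  D = +0.326287+0.076528i
Y_2^{m'}(θ=2.6144,φ=2.352) and Σ D·Y over m':
  (-0.0103-0.0026i)·(-0.0008+0.0978i)  (-0.0213+0.0861i)·(+0.2365+0.2385i)  (+0.3862+0.0938i)·(+0.3913+0.0000i)  (+0.1972-0.8264i)·(-0.2365+0.2385i)  (+0.3263+0.0765i)·(-0.0008-0.0978i)
Y_2^1(R⁻¹ n̂) = +0.283456+0.261508i

Re=0.2835 Im=0.2615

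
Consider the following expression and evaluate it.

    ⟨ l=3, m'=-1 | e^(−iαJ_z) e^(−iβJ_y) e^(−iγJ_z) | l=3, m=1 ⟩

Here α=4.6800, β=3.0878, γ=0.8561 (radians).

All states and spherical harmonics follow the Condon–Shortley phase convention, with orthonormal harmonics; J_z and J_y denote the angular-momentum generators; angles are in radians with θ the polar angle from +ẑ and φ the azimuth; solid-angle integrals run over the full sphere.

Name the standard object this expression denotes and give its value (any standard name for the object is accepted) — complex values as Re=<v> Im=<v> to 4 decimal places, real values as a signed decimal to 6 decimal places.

This is a Wigner D-matrix element — the rotation-matrix element ⟨l m'| R(α,β,γ) |l m⟩ in the angular-momentum basis.
Split into d^3_{-1,1}(β=3.0878) × two z-phases.
c=cos(3.087800/2)=0.026893, s=sin(3.087800/2)=0.999638; N=√[2·24·24·2]=48.000000
k: max(0,(1)−(-1))=2 … min(3+(1),3−(-1))=4
  k=2: (−1)^0·48.0000/(8)·0.0269^4·0.9996^2 = +0.000003
  k=3: (−1)^1·48.0000/(6)·0.0269^2·0.9996^4 = -0.005778
  k=4: (−1)^2·48.0000/(48)·0.0269^0·0.9996^6 = +0.997832
d^3_{-1,1}(3.0878) = +0.000003 -0.005778 +0.997832 = +0.992057
Attach z-rotation phases: D = e^{-i(-1)(4.6800)}·(+0.992057)·e^{-i(1)(0.8561)} = -0.769955-0.625577i

Wigner D-matrix element, Re=-0.7700 Im=-0.6256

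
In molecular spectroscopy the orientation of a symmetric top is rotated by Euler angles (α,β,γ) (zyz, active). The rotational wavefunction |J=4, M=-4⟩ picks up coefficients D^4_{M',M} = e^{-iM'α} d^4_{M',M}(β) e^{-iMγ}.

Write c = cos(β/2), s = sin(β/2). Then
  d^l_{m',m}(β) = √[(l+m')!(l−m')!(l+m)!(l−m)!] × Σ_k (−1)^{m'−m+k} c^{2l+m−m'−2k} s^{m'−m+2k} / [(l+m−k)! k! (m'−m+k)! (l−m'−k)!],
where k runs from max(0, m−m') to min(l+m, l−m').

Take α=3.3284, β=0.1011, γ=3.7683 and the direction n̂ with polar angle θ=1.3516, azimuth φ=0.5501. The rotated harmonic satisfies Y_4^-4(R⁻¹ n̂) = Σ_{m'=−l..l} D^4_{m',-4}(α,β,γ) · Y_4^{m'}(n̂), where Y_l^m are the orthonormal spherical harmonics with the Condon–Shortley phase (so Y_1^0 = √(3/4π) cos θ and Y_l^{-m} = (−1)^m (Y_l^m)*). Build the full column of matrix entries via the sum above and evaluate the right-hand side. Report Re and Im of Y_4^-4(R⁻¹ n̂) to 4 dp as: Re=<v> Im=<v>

Need the full column D^4_{m',-4} for m'=−4..4 at α=3.3284, β=0.1011, γ=3.7683.
cos(β/2)=0.998723, sin(β/2)=0.050528
d^4_{-4,-4}: single k=0 term ⇒ +0.989827;  D = -0.983573-0.111087i
d^4_{-3,-4}: single k=0 term ⇒ -0.141643;  D = -0.141252+0.010520i
d^4_{-2,-4}: single k=0 term ⇒ +0.013407;  D = -0.012952+0.003461i
d^4_{-1,-4}: single k=0 term ⇒ -0.000959;  D = -0.000865+0.000415i
d^4_{0,-4}: single k=0 term ⇒ +0.000054;  D = -0.000044+0.000032i
d^4_{1,-4}: single k=0 term ⇒ -0.000002;  D = -0.000002+0.000002i
d^4_{2,-4}: single k=0 term ⇒ +0.000000;  D = -0.000000+0.000000i
d^4_{3,-4}: single k=0 term ⇒ -0.000000;  D = -0.000000+0.000000i
d^4_{4,-4}: single k=0 term ⇒ +0.000000;  D = -0.000000+0.000000i
Y_4^{m'}(θ=1.3516,φ=0.5501) and Σ D·Y over m':
  (-0.9836-0.1111i)·(-0.2365-0.3247i)  (-0.1413+0.0105i)·(-0.0201-0.2523i)  (-0.0130+0.0035i)·(-0.0967+0.1900i)  (-0.0009+0.0004i)·(-0.2285+0.1401i)  (-0.0000+0.0000i)·(+0.1756+0.0000i)  (-0.0000+0.0000i)·(+0.2285+0.1401i)  (-0.0000+0.0000i)·(-0.0967-0.1900i)  (-0.0000+0.0000i)·(+0.0201-0.2523i)  (-0.0000+0.0000i)·(-0.2365+0.3247i)
Y_4^-4(R⁻¹ n̂) = +0.202784+0.378018i

Re=0.2028 Im=0.3780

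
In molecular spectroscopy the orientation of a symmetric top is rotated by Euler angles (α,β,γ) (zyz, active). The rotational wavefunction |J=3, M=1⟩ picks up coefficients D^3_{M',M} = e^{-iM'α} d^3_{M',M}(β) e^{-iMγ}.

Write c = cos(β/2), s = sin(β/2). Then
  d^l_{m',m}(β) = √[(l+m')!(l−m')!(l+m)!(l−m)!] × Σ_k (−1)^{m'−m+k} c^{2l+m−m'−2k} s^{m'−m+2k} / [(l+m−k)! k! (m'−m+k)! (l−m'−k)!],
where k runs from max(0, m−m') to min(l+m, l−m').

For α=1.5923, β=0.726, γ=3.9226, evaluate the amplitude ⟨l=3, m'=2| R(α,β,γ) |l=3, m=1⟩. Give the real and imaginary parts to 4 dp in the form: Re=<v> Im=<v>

Re=-0.3874 Im=0.4186

First d^3_{2,1}(β=0.7260), then the phase factors e^{-i(2)α} and e^{-i(1)γ}:
c=cos(0.726000/2)=0.934836, s=sin(0.726000/2)=0.355080; N=√[120·1·24·2]=75.894664
k∈{0,1} keeps every argument non-negative
  k=0: (−1)^1·75.8947/(24)·0.9348^5·0.3551^1 = -0.801684
  k=1: (−1)^2·75.8947/(12)·0.9348^3·0.3551^3 = +0.231321
d^3_{2,1}(0.7260) = -0.801684 +0.231321 = -0.570363
D = (-0.999075+0.042994i)·(-0.570363)·(-0.710205+0.703995i) = -0.387436+0.418577i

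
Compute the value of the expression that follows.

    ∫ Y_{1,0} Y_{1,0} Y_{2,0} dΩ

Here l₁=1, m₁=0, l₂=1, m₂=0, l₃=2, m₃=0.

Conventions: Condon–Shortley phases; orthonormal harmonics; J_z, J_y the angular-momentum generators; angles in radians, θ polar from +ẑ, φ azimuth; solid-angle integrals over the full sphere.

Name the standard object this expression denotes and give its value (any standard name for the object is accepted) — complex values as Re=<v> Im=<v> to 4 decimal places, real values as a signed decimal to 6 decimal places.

Gaunt coefficient, +0.252313

This is a Gaunt coefficient — the integral of a triple product of spherical harmonics over the sphere.
m-sum 0 ✓  L=4 even ✓  0≤2≤2 ✓
Π(2lᵢ+1) = 3×3×5 = 45
triangle coeff Δ(1,1,2) = 1/30
Σ_t [0,0]: t=0:+1/1 = 1/1
(3j)²=2/15 [(1 1 2; 0 0 0)], sign=+1
(m-triple is (0,0,0) — same symbol as above.)
⇒ 4πI² = 4/5
I = (+1)√(4/5/(4π)) = 0.25231325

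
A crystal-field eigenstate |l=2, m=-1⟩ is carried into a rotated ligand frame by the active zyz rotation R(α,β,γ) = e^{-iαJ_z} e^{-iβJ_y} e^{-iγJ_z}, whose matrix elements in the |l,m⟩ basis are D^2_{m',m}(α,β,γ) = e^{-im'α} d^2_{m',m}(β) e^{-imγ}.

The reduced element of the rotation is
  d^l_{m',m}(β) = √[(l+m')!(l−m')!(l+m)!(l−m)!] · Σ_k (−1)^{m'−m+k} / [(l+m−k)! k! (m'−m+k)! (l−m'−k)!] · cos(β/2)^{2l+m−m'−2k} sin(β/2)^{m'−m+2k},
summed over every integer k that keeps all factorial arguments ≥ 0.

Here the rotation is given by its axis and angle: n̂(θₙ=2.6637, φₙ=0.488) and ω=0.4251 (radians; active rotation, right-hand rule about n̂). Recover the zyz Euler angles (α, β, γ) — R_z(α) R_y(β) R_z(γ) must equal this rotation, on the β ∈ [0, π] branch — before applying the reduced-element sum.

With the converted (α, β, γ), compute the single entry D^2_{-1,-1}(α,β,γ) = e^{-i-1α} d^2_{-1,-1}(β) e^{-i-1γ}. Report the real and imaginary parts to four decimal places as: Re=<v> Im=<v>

Axis–angle → zyz. n̂ = (sinθₙcosφₙ, sinθₙsinφₙ, cosθₙ) = (+0.406225, +0.215633, -0.887966), ω = 0.4251.
R = I cosω + sinω [n̂]ₓ + (1−cosω) n̂n̂ᵀ gives
  R = [+0.925685, +0.374004, +0.056825; -0.358412, +0.915136, -0.184574; -0.121034, +0.150490, +0.981175]
β = atan2(√(R₁₃²+R₂₃²), R₃₃) = 0.194344; α = atan2(R₂₃, R₁₃) mod 2π = 5.011053; γ = atan2(R₃₂, −R₃₁) mod 2π = 0.893460
First d^2_{-1,-1}(β=0.1943), then the phase factors e^{-i(-1)α} and e^{-i(-1)γ}:
Half-angle: c=0.995283, s=0.097019. N=√(1·6·1·6)=6.000000
k: max(0,(-1)−(-1))=0 … min(2+(-1),2−(-1))=1
  k=0: (−1)^0·6.0000/(6)·0.9953^4·0.0970^0 = +0.981263
  k=1: (−1)^1·6.0000/(2)·0.9953^2·0.0970^2 = -0.027972
d^2_{-1,-1}(0.1943) = +0.981263 -0.027972 = +0.953291
D = (+0.294243-0.955731i)·(+0.953291)·(+0.626720+0.779245i) = +0.885756-0.352420i

Re=0.8858 Im=-0.3524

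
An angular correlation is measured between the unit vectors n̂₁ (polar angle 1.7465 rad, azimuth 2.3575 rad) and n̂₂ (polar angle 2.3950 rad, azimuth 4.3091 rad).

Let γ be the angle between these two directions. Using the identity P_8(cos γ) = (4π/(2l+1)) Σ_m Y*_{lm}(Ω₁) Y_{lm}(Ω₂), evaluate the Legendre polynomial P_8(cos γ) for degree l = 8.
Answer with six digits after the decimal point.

Term-by-term m-sum for l=8 (normalisation 4π/17 = 0.739198):
  term(m=-8) = -0.010572-0.001009i   from Y*(Ω₁)=+0.455237+0.004755i, Y(Ω₂)=-0.023243-0.001974i
  term(m=-7) = +0.014939-0.028979i   from Y*(Ω₁)=+0.226508+0.230686i, Y(Ω₂)=-0.031585-0.095770i
  term(m=-6) = -0.031819-0.036719i   from Y*(Ω₁)=+0.001455-0.185762i, Y(Ω₂)=+0.196314-0.172828i
  term(m=-5) = +0.138432-0.047915i   from Y*(Ω₁)=+0.237927-0.234841i, Y(Ω₂)=+0.395395+0.188880i
  term(m=-4) = +0.001698-0.035656i   from Y*(Ω₁)=-0.084647-0.000442i, Y(Ω₂)=-0.017858+0.421318i
  term(m=-3) = +0.018658+0.008520i   from Y*(Ω₁)=-0.230134-0.231944i, Y(Ω₂)=-0.058730+0.022168i
  term(m=-2) = -0.009646+0.009197i   from Y*(Ω₁)=-0.000099+0.037868i, Y(Ω₂)=+0.243549+0.254091i
  term(m=-1) = -0.028923-0.072245i   from Y*(Ω₁)=-0.226911+0.226319i, Y(Ω₂)=-0.095293+0.223339i
  term(m=+0) = +0.006824+0.000000i   from Y*(Ω₁)=+0.023927-0.000000i, Y(Ω₂)=+0.285184+0.000000i
  term(m=+1) = -0.028923+0.072245i   from Y*(Ω₁)=+0.226911+0.226319i, Y(Ω₂)=+0.095293+0.223339i
  term(m=+2) = -0.009646-0.009197i   from Y*(Ω₁)=-0.000099-0.037868i, Y(Ω₂)=+0.243549-0.254091i
  term(m=+3) = +0.018658-0.008520i   from Y*(Ω₁)=+0.230134-0.231944i, Y(Ω₂)=+0.058730+0.022168i
  term(m=+4) = +0.001698+0.035656i   from Y*(Ω₁)=-0.084647+0.000442i, Y(Ω₂)=-0.017858-0.421318i
  term(m=+5) = +0.138432+0.047915i   from Y*(Ω₁)=-0.237927-0.234841i, Y(Ω₂)=-0.395395+0.188880i
  term(m=+6) = -0.031819+0.036719i   from Y*(Ω₁)=+0.001455+0.185762i, Y(Ω₂)=+0.196314+0.172828i
  term(m=+7) = +0.014939+0.028979i   from Y*(Ω₁)=-0.226508+0.230686i, Y(Ω₂)=+0.031585-0.095770i
  term(m=+8) = -0.010572+0.001009i   from Y*(Ω₁)=+0.455237-0.004755i, Y(Ω₂)=-0.023243+0.001974i
Total Σ_m = +0.192356-0.000000i. Multiply by 0.739198: +0.142189-0.000000i. P_8(cos γ) = 0.142189

0.142189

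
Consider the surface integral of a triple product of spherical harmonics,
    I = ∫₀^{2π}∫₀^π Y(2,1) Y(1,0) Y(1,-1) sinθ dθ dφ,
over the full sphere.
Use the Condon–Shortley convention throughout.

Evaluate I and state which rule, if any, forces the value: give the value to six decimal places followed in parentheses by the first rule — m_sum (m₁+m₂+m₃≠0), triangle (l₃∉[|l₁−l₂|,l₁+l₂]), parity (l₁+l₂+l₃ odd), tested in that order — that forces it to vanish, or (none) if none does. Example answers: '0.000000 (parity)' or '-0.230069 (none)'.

Rules hold: Σm=0, L=4 even, 1≤1≤3.
N = 5·3·3 = 45
Δ = 2!·2!·0!/5! = 1/30
Racah Σ t=1..1: t=1:−1/1 = -1/1
⇒ 3j(2 1 1; 0 0 0)² = 2/15, sgn +1
Racah Σ t=1..1: t=1:−1/2 = -1/2
⇒ 3j(2 1 1; 1 0 -1)² = 1/10, sgn -1
4πI² = N·(3j₀)²·(3jₘ)² = 3/5
I = -1·√(0.6/4π) = -0.21850969
No selection rule forces the value: the integral is nonzero (none).

-0.218510 (none)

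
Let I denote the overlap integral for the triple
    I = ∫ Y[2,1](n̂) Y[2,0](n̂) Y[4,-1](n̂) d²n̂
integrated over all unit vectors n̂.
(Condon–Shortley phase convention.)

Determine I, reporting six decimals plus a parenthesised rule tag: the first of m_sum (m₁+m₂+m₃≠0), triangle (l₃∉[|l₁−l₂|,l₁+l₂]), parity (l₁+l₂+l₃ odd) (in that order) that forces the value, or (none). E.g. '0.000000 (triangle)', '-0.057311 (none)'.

-0.220728 (none)

Checks pass: Σm=0; 8 even; l₃=4∈[0,4].
(2·2+1)(2·2+1)(2·4+1) = 225
Δ: 0! 4! 4! / 9! → 1/630
sum: t=0:+1/16 = 1/16
3j²(2 2 4; 0 0 0) = Δ·Π!·Σ² = 2/35  (sign +1)
sum: t=0:+1/24 = 1/24
3j²(2 2 4; 1 0 -1) = Δ·Π!·Σ² = 1/21  (sign -1)
combine: 4πI² = 225·2/35·1/21 = 30/49
take √, sign -1: I = -0.22072812
No selection rule forces the value: the integral is nonzero (none).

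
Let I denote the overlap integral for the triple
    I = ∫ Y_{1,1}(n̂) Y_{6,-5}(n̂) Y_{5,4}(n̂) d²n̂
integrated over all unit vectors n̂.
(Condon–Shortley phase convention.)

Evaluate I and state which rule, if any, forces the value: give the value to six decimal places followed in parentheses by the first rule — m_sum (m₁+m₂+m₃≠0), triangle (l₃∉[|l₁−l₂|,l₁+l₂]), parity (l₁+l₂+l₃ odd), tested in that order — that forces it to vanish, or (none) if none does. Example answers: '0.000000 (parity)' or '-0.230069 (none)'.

m-sum 0 ✓  L=12 even ✓  5≤5≤7 ✓
Π(2lᵢ+1) = 3×13×11 = 429
triangle coeff Δ(1,6,5) = 1/858
Σ_t [1,1]: t=1:−1/14400 = -1/14400
(3j)²=6/143 [(1 6 5; 0 0 0)], sign=+1
Σ_t [0,0]: t=0:+1/725760 = 1/725760
(3j)²=5/78 [(1 6 5; 1 -5 4)], sign=-1
⇒ 4πI² = 15/13
I = (-1)√(15/13/(4π)) = -0.30301841
No selection rule forces the value: the integral is nonzero (none).

-0.303018 (none)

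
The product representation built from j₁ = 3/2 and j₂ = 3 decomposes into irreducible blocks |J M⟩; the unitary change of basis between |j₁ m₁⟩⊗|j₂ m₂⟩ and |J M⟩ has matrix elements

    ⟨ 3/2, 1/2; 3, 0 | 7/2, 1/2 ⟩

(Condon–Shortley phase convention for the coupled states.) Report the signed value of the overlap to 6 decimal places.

+0.308607

triangle: 1!·2!·5!/9! = 240/362880
(j±m)!: 2!·1!·3!·3!·4!·3! = 10368
prefactor² = (2J+1)·Δ·N² = 384/7
  k=0: +1/(0!·1!·1!·3!·1!·2!) = 1/12
  k=1: −1/(1!·0!·0!·2!·2!·3!) = -1/24
Σ = 1/24  ⇒  CG² = 384/7·(1/24)² = 2/21
CG = +√(2/21) = +0.308607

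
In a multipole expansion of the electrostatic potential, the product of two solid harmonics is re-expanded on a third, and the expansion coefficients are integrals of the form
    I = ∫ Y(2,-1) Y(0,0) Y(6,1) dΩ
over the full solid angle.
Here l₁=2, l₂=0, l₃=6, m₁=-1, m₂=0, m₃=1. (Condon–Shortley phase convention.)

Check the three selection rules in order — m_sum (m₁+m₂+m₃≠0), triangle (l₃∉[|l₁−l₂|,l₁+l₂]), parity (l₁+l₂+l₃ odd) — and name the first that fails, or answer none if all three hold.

Σmᵢ = 0  ✓
l₃∈[|l₁−l₂|,l₁+l₂]=[2,2] required, l₃=6 fails  ✗
Σlᵢ = 8 ⇒ even

triangle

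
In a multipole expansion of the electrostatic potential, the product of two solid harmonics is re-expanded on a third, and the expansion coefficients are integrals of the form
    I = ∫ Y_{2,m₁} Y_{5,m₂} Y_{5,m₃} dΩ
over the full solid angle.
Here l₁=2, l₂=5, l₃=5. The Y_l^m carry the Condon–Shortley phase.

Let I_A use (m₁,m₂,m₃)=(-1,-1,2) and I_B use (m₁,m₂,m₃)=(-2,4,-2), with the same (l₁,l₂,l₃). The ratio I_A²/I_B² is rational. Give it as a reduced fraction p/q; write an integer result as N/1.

Shared (l₁,l₂,l₃)=(2,5,5): N and (l;000)² cancel in I_A²/I_B².
A: Δ = 2!·2!·8!/13! = 1/38610; Racah Σ t=1..2: t=1:−1/1440 t=2:+1/2880 = -1/2880; ⇒ 3j(2 5 5; -1 -1 2)² = 7/715, sgn +1
B: Δ = 2!·2!·8!/13! = 1/38610; Racah Σ t=2..2: t=2:+1/20160 = 1/20160; ⇒ 3j(2 5 5; -2 4 -2)² = 12/715, sgn -1
I_A²/I_B² = (7/715)/(12/715) = 7/12

7/12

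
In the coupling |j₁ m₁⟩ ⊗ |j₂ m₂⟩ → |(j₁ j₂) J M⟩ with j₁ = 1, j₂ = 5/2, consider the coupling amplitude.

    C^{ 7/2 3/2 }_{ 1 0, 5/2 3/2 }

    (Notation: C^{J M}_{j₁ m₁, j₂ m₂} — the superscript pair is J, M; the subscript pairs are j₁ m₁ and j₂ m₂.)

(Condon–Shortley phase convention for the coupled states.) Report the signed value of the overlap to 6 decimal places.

triangle: 0!×2!×5!/8! = 240/40320
(j±m)!: 1!×1!×4!×1!×5!×2! = 5760
prefactor² = (2J+1)×Δ×N² = 1920/7
  k=0: +1/(0!×0!×1!×4!×1!×1!) = 1/24
Σ = 1/24  ⇒  CG² = 1920/7×(1/24)² = 10/21
CG = +√(10/21) = +0.690066

+√(10/21) = +0.690066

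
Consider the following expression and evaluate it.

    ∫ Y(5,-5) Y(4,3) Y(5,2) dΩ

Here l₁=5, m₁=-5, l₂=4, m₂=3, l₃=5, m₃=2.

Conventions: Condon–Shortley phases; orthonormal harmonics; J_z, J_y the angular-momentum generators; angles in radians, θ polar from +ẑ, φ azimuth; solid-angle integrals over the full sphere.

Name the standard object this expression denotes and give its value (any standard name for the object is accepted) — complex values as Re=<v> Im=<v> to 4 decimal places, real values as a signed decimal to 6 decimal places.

This is a Gaunt coefficient — the integral of a triple product of spherical harmonics over the sphere.
Rules hold: Σm=0, L=14 even, 1≤5≤9.
N = 11·9·11 = 1089
Δ = 4!·6!·4!/15! = 1/3153150
Racah Σ t=0..4: t=0:+1/69120 t=1:−1/1728 t=2:+1/576 t=3:−1/1728 t=4:+1/69120 = 7/11520
⇒ 3j(5 4 5; 0 0 0)² = 2/143, sgn -1
Racah Σ t=4..4: t=4:+1/103680 = 1/103680
⇒ 3j(5 4 5; -5 3 2)² = 7/429, sgn -1
4πI² = N·(3j₀)²·(3jₘ)² = 42/169
I = +1·√(0.248521/4π) = 0.14062948

Gaunt coefficient, +0.140629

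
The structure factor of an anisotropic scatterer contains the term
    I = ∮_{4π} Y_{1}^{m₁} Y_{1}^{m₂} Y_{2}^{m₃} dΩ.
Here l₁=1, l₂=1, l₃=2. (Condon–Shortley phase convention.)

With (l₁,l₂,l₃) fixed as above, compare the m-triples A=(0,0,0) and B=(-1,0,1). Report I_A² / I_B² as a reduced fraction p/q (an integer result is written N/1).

4/3

Same 1,1,2: normalisation and zero-m 3j drop out of the ratio.
A: Δ: 0! 2! 2! / 5! → 1/30; sum: t=0:+1/1 = 1/1; 3j²(1 1 2; 0 0 0) = Δ·Π!·Σ² = 2/15  (sign +1)
B: Δ: 0! 2! 2! / 5! → 1/30; sum: t=0:+1/2 = 1/2; 3j²(1 1 2; -1 0 1) = Δ·Π!·Σ² = 1/10  (sign -1)
I_A²/I_B² = (2/15)/(1/10) = 4/3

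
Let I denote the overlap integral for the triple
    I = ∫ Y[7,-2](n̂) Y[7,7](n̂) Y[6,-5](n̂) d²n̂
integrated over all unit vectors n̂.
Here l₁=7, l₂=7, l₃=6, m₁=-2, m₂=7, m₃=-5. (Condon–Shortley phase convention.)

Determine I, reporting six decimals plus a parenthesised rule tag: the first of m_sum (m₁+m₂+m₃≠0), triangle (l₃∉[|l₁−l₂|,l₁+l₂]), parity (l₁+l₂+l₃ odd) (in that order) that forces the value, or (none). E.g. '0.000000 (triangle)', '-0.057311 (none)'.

Checks pass: Σm=0; 20 even; l₃=6∈[0,14].
(2·7+1)(2·7+1)(2·6+1) = 2925
Δ: 8! 6! 6! / 21! → 1/2444321880
sum: t=1:−1/2612736000 t=2:+1/20736000 t=3:−1/1658880 t=4:+1/746496 t=5:−1/1658880 t=6:+1/20736000 t=7:−1/2612736000 = 1/4354560
3j²(7 7 6; 0 0 0) = Δ·Π!·Σ² = 1000/138567  (sign +1)
sum: t=8:+1/3483648000 = 1/3483648000
3j²(7 7 6; -2 7 -5) = Δ·Π!·Σ² = 33/6460  (sign -1)
combine: 4πI² = 2925·1000/138567·33/6460 = 11250/104329
take √, sign -1: I = -0.09263366
No selection rule forces the value: the integral is nonzero (none).

-0.092634 (none)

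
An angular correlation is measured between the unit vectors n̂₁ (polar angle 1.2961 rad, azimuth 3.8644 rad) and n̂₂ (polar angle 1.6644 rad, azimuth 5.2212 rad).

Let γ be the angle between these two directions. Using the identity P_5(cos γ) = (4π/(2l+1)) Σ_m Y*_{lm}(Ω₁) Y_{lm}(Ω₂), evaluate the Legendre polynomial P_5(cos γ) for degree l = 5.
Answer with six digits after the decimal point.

Summing Y*_{l m}(θ₁,φ₁)·Y_{l m}(θ₂,φ₂) over m ∈ [−5, 5]; prefactor 4π/(2·5+1) = 1.142397:
  term(m=-5) = 0.15271 - 0.08359j   from Y*(Ω₁)=0.34141 + 0.17448j, Y(Ω₂)=0.25546 - 0.37538j
  term(m=-4) = -0.03019 - 0.03478j   from Y*(Ω₁)=-0.33104 + 0.08466j, Y(Ω₂)=0.06038 + 0.12052j
  term(m=-3) = -0.01963 + 0.02625j   from Y*(Ω₁)=-0.05863 + 0.08614j, Y(Ω₂)=0.31427 + 0.01395j
  term(m=-2) = 0.04617 + 0.02106j   from Y*(Ω₁)=-0.04144 - 0.32928j, Y(Ω₂)=-0.08034 + 0.13010j
  term(m=-1) = 0.00153 - 0.00706j   from Y*(Ω₁)=-0.01932 - 0.01704j, Y(Ω₂)=0.13659 + 0.24487j
  term(m=+0) = -0.05086 + 0.00000j   from Y*(Ω₁)=0.32328 + 0.00000j, Y(Ω₂)=-0.15733 + 0.00000j
  term(m=+1) = 0.00153 + 0.00706j   from Y*(Ω₁)=0.01932 - 0.01704j, Y(Ω₂)=-0.13659 + 0.24487j
  term(m=+2) = 0.04617 - 0.02106j   from Y*(Ω₁)=-0.04144 + 0.32928j, Y(Ω₂)=-0.08034 - 0.13010j
  term(m=+3) = -0.01963 - 0.02625j   from Y*(Ω₁)=0.05863 + 0.08614j, Y(Ω₂)=-0.31427 + 0.01395j
  term(m=+4) = -0.03019 + 0.03478j   from Y*(Ω₁)=-0.33104 - 0.08466j, Y(Ω₂)=0.06038 - 0.12052j
  term(m=+5) = 0.15271 + 0.08359j   from Y*(Ω₁)=-0.34141 + 0.17448j, Y(Ω₂)=-0.25546 - 0.37538j
Accumulated sum 0.25033 + 0.00000j; after 4π/(2l+1) scaling, 0.28598 + 0.00000j ⇒ P_5 = 0.285979

0.285979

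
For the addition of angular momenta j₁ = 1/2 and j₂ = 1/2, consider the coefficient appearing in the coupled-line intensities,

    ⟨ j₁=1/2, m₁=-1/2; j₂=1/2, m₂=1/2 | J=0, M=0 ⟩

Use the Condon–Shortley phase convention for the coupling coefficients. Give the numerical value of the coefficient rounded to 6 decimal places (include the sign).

√[1·1!0!0!/2! · 0!1!1!0!0!0!] = √(1/2)
  +(−1)^1/∏(1,0,0,0,0,0)! = -1  (running -1)
⟨..|..⟩ = √(1/2)·(-1) = -0.707107

−√(1/2) = -0.707107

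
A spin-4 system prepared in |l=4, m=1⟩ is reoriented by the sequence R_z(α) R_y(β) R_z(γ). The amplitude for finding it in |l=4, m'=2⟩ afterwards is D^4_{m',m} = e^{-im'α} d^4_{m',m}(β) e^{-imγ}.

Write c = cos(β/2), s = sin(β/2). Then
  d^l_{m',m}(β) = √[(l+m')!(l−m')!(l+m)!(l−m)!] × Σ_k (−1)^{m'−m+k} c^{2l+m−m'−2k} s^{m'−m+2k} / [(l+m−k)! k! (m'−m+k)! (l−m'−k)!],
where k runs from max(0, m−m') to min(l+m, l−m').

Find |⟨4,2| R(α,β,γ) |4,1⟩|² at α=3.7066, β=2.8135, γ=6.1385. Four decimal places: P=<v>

P=0.0030

First d^4_{2,1}(β=2.8135), then the phase factors e^{-i(2)α} and e^{-i(1)γ}:
Half-angle: c=0.163312, s=0.986575. N=√(720·2·120·6)=1018.233765
The bounds max(0,m−m')=0 and min(l+m,l−m')=2 give 3 terms
  k=0: (−1)^1·1018.2338/(240)·0.1633^7·0.9866^1 = -0.000013
  k=1: (−1)^2·1018.2338/(48)·0.1633^5·0.9866^3 = +0.002366
  k=2: (−1)^3·1018.2338/(72)·0.1633^3·0.9866^5 = -0.057573
d^4_{2,1}(2.8135) = -0.000013 +0.002366 -0.057573 = -0.055219
|D^4_{2,1}|² = |d^4_{2,1}(β)|² = (-0.055219)² = 0.003049 (the z-rotation phases have unit modulus)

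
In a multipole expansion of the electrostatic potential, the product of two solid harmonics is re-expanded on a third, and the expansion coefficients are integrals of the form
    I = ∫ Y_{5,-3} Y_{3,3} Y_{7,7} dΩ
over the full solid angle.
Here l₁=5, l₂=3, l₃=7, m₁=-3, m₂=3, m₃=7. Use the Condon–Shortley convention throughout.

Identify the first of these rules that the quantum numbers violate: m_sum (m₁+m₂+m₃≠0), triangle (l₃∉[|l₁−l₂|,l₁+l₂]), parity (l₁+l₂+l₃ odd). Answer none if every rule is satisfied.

m_sum

azimuthal sum: -3 + 3 + 7 = 7  ✗
2 ≤ 7 ≤ 8 (triangle on l)
L = 5 + 3 + 7 = 15 (odd)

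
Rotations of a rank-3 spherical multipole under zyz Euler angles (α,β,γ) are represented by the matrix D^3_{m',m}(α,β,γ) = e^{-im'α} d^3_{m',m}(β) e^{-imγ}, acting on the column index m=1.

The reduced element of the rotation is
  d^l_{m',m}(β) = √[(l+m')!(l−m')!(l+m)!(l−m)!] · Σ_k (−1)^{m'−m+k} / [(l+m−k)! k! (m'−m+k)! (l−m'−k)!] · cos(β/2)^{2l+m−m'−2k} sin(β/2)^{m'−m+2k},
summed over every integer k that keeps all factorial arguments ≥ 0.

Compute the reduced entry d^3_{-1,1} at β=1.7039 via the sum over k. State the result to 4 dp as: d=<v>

d^3_{-1,1}(β=1.7039) via the finite sum:
Half-angle: c=0.658517, s=0.752566. N=√(2·24·24·2)=48.000000
Admissible k: 2..4 (factorial args all ≥0)
  k=2: (−1)^0·48.0000/(8)·0.6585^4·0.7526^2 = +0.639011
  k=3: (−1)^1·48.0000/(6)·0.6585^2·0.7526^4 = -1.112761
  k=4: (−1)^2·48.0000/(48)·0.6585^0·0.7526^6 = +0.181663
d^3_{-1,1}(1.7039) = +0.639011 -1.112761 +0.181663 = -0.292087

d=-0.2921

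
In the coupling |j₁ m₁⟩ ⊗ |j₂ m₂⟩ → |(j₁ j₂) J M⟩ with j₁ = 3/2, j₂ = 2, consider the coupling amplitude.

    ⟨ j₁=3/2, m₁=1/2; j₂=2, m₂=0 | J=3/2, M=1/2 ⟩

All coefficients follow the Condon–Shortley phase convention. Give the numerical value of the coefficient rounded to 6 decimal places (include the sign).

-0.447214

triangle: 2!*1!*2!/6! = 4/720
(j±m)!: 2!*1!*2!*2!*2!*1! = 16
prefactor² = (2J+1)*Δ*N² = 16/45
  k=0: +1/(0!*2!*1!*2!*0!*0!) = 1/4
  k=1: −1/(1!*1!*0!*1!*1!*1!) = -1
Σ = -3/4  ⇒  CG² = 16/45*(-3/4)² = 1/5
CG = −√(1/5) = -0.447214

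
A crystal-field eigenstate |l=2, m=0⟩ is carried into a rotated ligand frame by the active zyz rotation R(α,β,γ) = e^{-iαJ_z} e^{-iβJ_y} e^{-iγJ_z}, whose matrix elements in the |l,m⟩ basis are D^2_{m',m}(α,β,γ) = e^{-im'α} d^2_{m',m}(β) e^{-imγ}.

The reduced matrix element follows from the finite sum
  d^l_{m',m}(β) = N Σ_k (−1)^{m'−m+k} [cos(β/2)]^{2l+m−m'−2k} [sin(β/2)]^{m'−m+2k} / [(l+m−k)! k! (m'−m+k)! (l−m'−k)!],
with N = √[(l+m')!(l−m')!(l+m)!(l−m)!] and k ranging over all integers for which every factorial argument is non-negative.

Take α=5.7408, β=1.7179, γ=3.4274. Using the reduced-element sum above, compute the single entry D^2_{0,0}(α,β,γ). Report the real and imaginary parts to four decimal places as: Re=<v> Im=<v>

Split into d^2_{0,0}(β=1.7179) × two z-phases.
Half-angle: c=0.653233, s=0.757157. N=√(2·2·2·2)=4.000000
The bounds max(0,m−m')=0 and min(l+m,l−m')=2 give 3 terms
  k=0: (−1)^0·4.0000/(4)·0.6532^4·0.7572^0 = +0.182084
  k=1: (−1)^1·4.0000/(1)·0.6532^2·0.7572^2 = -0.978516
  k=2: (−1)^2·4.0000/(4)·0.6532^0·0.7572^4 = +0.328658
d^2_{0,0}(1.7179) = +0.182084 -0.978516 +0.328658 = -0.467774
D = (+1.000000+0.000000i)·(-0.467774)·(+1.000000+0.000000i) = -0.467774+0.000000i

Re=-0.4678 Im=0.0000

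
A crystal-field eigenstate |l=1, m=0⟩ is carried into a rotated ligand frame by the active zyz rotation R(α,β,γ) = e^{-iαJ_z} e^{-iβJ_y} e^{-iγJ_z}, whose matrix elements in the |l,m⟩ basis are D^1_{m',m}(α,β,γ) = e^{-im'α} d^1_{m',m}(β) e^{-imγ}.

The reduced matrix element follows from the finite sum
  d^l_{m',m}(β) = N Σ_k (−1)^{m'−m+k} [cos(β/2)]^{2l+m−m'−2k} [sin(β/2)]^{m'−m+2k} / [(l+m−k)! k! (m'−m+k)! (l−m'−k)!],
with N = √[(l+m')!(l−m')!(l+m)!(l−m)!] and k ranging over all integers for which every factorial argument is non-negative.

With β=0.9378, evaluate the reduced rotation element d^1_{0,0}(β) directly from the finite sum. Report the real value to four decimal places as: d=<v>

d=0.5916

d^1_{0,0}(β=0.9378) via the finite sum:
c=cos(0.937800/2)=0.892066, s=sin(0.937800/2)=0.451905; N=√[1·1·1·1]=1.000000
Admissible k: 0..1 (factorial args all ≥0)
  k=0: (−1)^0·1.0000/(1)·0.8921^2·0.4519^0 = +0.795782
  k=1: (−1)^1·1.0000/(1)·0.8921^0·0.4519^2 = -0.204218
d^1_{0,0}(0.9378) = +0.795782 -0.204218 = +0.591563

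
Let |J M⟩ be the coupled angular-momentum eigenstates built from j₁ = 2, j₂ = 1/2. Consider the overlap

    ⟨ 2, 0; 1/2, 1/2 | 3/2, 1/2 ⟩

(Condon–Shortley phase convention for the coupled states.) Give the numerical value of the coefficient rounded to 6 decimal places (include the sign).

triangle: 1!×3!×0!/5! = 6/120
(j±m)!: 2!×2!×1!×0!×2!×1! = 8
prefactor² = (2J+1)×Δ×N² = 8/5
  k=1: −1/(1!×0!×1!×0!×2!×0!) = -1/2
Σ = -1/2  ⇒  CG² = 8/5×(-1/2)² = 2/5
CG = −√(2/5) = -0.632456

−√(2/5) ≈ -0.632456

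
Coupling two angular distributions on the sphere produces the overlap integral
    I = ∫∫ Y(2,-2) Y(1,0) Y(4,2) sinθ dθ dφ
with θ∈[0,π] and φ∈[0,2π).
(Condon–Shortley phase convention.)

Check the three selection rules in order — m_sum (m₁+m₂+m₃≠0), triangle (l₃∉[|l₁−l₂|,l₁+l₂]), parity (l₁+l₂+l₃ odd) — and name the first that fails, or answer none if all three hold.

azimuthal sum: -2 + 0 + 2 = 0  ✓
l₃ must lie in [1,3]; have l₃=4  ✗
L = 2 + 1 + 4 = 7 (odd)

triangle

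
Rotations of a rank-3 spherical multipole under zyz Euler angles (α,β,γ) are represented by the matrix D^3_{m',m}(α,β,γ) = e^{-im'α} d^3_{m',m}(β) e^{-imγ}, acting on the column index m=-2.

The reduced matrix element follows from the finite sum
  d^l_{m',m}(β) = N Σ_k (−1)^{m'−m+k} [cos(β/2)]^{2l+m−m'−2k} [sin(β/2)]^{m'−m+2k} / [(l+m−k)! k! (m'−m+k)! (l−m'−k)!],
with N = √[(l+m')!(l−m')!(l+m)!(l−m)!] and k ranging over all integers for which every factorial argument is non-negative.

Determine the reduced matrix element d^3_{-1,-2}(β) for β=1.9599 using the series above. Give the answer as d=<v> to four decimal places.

d^3_{-1,-2}(β=1.9599) via the finite sum:
With c≡cos(β/2)=0.557064 and s≡sin(β/2)=0.830470, N=[2·24·1·120]^{1/2}=75.894664
The bounds max(0,m−m')=0 and min(l+m,l−m')=1 give 2 terms
  k=0: (−1)^1·75.8947/(24)·0.5571^5·0.8305^1 = -0.140880
  k=1: (−1)^2·75.8947/(12)·0.5571^3·0.8305^3 = +0.626205
d^3_{-1,-2}(1.9599) = -0.140880 +0.626205 = +0.485325

d=0.4853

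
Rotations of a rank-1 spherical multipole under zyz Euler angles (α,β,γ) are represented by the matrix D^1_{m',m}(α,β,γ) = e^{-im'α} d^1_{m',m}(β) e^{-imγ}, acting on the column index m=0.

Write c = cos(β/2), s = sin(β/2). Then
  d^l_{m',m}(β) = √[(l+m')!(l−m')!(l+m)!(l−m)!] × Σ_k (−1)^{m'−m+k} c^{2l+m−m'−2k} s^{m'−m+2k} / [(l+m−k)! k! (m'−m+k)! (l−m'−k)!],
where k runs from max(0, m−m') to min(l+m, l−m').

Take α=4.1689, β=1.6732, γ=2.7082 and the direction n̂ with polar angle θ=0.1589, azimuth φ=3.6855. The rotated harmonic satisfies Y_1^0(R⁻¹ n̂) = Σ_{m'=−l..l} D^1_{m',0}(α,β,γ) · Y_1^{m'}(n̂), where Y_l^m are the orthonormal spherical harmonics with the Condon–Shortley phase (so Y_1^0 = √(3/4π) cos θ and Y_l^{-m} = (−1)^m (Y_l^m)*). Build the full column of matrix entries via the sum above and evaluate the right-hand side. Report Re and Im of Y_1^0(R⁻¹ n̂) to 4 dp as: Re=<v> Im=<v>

Re=0.0188 Im=0.0000

Need the full column D^1_{m',0} for m'=−1..1 at α=4.1689, β=1.6732, γ=2.7082.
cos(β/2)=0.669991, sin(β/2)=0.742369
d^1_{-1,0}: single k=1 term ⇒ +0.703402;  D = -0.363747-0.602049i
d^1_{0,0}: k∈[0..1] ⇒ +0.448888 -0.551112 = -0.102225;  D = -0.102225+0.000000i
d^1_{1,0}: single k=0 term ⇒ -0.703402;  D = +0.363747-0.602049i
Y_1^{m'}(θ=0.1589,φ=3.6855) and Σ D·Y over m':
  (-0.3637-0.6020i)·(-0.0468+0.0283i)  (-0.1022+0.0000i)·(+0.4824+0.0000i)  (+0.3637-0.6020i)·(+0.0468+0.0283i)
Y_1^0(R⁻¹ n̂) = +0.018777+0.000000i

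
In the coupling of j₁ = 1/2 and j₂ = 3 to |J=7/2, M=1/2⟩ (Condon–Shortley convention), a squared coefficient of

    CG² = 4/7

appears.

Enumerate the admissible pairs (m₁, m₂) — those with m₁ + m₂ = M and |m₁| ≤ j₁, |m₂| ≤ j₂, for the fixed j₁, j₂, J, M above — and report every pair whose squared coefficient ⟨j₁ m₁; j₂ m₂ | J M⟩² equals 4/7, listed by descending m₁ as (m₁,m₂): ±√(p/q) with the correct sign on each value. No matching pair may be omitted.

Admissible pairs with m₁+m₂ = M = 1/2: (-1/2,1), (1/2,0)
  (m₁,m₂)=(1/2,0): CG² = 4/7, CG = +√(4/7)   ← matches the target
  (m₁,m₂)=(-1/2,1): CG² = 3/7, CG = +√(3/7)
Pairs with CG² = 4/7: (1/2,0): +√(4/7)

(1/2,0): +√(4/7)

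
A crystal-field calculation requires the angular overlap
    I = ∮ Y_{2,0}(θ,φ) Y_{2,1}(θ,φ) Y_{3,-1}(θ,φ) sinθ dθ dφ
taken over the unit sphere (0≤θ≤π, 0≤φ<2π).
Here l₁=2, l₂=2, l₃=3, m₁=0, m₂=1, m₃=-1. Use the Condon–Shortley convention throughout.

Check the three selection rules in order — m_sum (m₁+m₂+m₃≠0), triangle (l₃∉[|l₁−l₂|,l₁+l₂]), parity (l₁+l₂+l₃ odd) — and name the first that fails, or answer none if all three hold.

parity

m₁+m₂+m₃ = 0 + 1 − 1 = 0  ✓
triangle: |2−2|=0 ≤ l₃=3 ≤ 2+2=4  ✓
parity: l₁+l₂+l₃ = 7 is odd  ✗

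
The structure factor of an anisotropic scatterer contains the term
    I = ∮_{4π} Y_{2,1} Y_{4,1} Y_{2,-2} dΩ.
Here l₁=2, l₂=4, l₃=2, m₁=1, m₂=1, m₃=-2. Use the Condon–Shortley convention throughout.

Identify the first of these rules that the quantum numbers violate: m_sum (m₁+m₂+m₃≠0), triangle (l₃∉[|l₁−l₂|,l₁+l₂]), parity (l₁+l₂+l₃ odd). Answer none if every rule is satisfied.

none

Σmᵢ = 0  ✓
l₃∈[|l₁−l₂|,l₁+l₂]=[2,6], have l₃=2  ✓
Σlᵢ = 8 ⇒ even  ✓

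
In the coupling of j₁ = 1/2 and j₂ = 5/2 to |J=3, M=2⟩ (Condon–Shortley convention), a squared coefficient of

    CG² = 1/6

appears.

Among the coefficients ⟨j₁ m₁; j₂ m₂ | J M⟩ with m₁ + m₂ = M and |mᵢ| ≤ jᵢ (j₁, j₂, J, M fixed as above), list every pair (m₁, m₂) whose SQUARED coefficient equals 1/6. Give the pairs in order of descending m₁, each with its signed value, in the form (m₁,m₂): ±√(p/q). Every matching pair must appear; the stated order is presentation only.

(-1/2,5/2): +√(1/6)

Admissible pairs with m₁+m₂ = M = 2: (-1/2,5/2), (1/2,3/2)
  (m₁,m₂)=(1/2,3/2): CG² = 5/6, CG = +√(5/6)
  (m₁,m₂)=(-1/2,5/2): CG² = 1/6, CG = +√(1/6)   ← matches the target
Pairs with CG² = 1/6: (-1/2,5/2): +√(1/6)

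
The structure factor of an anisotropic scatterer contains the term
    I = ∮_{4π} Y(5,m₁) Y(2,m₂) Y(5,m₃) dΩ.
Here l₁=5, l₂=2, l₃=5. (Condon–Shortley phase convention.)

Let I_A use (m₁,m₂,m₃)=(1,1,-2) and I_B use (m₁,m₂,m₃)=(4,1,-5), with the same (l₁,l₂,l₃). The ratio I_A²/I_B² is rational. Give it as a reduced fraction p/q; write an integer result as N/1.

14/45

Shared (l₁,l₂,l₃)=(5,2,5): N and (l;000)² cancel in I_A²/I_B².
A: Δ = 2!·8!·2!/13! = 1/38610; Racah Σ t=1..2: t=1:−1/1440 t=2:+1/2880 = -1/2880; ⇒ 3j(5 2 5; 1 1 -2)² = 7/715, sgn +1
B: Δ = 2!·8!·2!/13! = 1/38610; Racah Σ t=1..1: t=1:−1/80640 = -1/80640; ⇒ 3j(5 2 5; 4 1 -5)² = 9/286, sgn -1
I_A²/I_B² = (7/715)/(9/286) = 14/45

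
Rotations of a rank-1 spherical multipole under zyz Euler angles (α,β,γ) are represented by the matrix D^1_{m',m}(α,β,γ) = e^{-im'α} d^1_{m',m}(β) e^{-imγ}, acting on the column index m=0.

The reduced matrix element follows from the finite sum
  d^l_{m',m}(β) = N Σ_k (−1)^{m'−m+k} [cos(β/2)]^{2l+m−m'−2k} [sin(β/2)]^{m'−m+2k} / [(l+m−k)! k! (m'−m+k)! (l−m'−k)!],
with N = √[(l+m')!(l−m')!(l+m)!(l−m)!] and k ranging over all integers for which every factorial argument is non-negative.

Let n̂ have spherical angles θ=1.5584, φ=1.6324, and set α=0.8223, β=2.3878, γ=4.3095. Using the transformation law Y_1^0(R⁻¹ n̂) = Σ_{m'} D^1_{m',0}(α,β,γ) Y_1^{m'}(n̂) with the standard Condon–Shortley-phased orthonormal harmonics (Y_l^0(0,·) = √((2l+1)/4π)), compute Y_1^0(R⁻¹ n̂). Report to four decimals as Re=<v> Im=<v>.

Need the full column D^1_{m',0} for m'=−1..1 at α=0.8223, β=2.3878, γ=4.3095.
cos(β/2)=0.368036, sin(β/2)=0.929811
d^1_{-1,0}: single k=1 term ⇒ +0.483950;  D = +0.329346+0.354597i
d^1_{0,0}: k∈[0..1] ⇒ +0.135451 -0.864549 = -0.729098;  D = -0.729098+0.000000i
d^1_{1,0}: single k=0 term ⇒ -0.483950;  D = -0.329346+0.354597i
Y_1^{m'}(θ=1.5584,φ=1.6324) and Σ D·Y over m':
  (+0.3293+0.3546i)·(-0.0213-0.3448i)  (-0.7291+0.0000i)·(+0.0061+0.0000i)  (-0.3293+0.3546i)·(+0.0213-0.3448i)
Y_1^0(R⁻¹ n̂) = +0.226113+0.000000i

Re=0.2261 Im=0.0000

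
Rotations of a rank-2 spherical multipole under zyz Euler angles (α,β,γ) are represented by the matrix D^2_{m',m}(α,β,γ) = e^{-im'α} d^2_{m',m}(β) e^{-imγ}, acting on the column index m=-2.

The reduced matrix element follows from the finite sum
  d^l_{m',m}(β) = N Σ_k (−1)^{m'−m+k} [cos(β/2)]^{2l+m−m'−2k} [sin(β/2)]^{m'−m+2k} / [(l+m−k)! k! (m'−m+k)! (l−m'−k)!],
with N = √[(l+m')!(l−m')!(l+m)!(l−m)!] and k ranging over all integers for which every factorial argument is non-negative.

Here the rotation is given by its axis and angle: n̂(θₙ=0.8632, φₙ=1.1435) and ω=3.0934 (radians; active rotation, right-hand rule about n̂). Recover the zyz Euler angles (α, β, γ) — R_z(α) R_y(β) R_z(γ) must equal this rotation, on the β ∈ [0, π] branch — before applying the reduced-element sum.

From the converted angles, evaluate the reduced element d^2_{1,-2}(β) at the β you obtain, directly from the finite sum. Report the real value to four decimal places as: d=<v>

Axis–angle → zyz. n̂ = (sinθₙcosφₙ, sinθₙsinφₙ, cosθₙ) = (+0.314922, +0.691601, +0.650009), ω = 3.0934.
R = I cosω + sinω [n̂]ₓ + (1−cosω) n̂n̂ᵀ gives
  R = [-0.800602, +0.404035, +0.442484; +0.466662, -0.042770, +0.883401; +0.375850, +0.913743, -0.154306]
β = atan2(√(R₁₃²+R₂₃²), R₃₃) = 1.725721; α = atan2(R₂₃, R₁₃) mod 2π = 1.106439; γ = atan2(R₃₂, −R₃₁) mod 2π = 1.961032
d^2_{1,-2}(β=1.7257) via the finite sum:
With c≡cos(β/2)=0.650267 and s≡sin(β/2)=0.759706, N=[6·1·1·24]^{1/2}=12.000000
k: max(0,(-2)−(1))=0 … min(2+(-2),2−(1))=0
  k=0: (−1)^3·12.0000/(6)·0.6503^1·0.7597^3 = -0.570241
d^2_{1,-2}(1.7257) = -0.570241

d=-0.5702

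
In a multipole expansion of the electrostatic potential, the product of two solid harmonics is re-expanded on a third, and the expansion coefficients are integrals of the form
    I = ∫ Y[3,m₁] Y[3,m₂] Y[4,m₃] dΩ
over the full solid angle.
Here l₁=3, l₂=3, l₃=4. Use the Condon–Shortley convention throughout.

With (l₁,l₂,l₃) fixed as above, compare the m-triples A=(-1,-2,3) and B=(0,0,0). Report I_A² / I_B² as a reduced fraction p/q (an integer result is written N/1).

l's match ⇒ only the (l;m) 3-j factors differ between A and B.
A: triangle coeff Δ(3,3,4) = 1/34650; Σ_t [0,1]: t=0:+1/288 t=1:−1/144 = -1/288; (3j)²=1/99 [(3 3 4; -1 -2 3)], sign=+1
B: triangle coeff Δ(3,3,4) = 1/34650; Σ_t [0,2]: t=0:+1/72 t=1:−1/16 t=2:+1/72 = -5/144; (3j)²=2/77 [(3 3 4; 0 0 0)], sign=-1
I_A²/I_B² = (1/99)/(2/77) = 7/18

7/18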